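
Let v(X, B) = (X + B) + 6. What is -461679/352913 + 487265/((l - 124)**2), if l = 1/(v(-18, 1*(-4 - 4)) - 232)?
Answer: 10469455016657601/344619544852913 ≈ 30.380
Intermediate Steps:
v(X, B) = 6 + B + X (v(X, B) = (B + X) + 6 = 6 + B + X)
l = -1/252 (l = 1/((6 + 1*(-4 - 4) - 18) - 232) = 1/((6 + 1*(-8) - 18) - 232) = 1/((6 - 8 - 18) - 232) = 1/(-20 - 232) = 1/(-252) = -1/252 ≈ -0.0039683)
-461679/352913 + 487265/((l - 124)**2) = -461679/352913 + 487265/((-1/252 - 124)**2) = -461679*1/352913 + 487265/((-31249/252)**2) = -461679/352913 + 487265/(976500001/63504) = -461679/352913 + 487265*(63504/976500001) = -461679/352913 + 30943276560/976500001 = 10469455016657601/344619544852913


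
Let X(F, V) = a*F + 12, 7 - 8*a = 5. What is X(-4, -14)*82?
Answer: 902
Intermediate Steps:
a = 1/4 (a = 7/8 - 1/8*5 = 7/8 - 5/8 = 1/4 ≈ 0.25000)
X(F, V) = 12 + F/4 (X(F, V) = F/4 + 12 = 12 + F/4)
X(-4, -14)*82 = (12 + (1/4)*(-4))*82 = (12 - 1)*82 = 11*82 = 902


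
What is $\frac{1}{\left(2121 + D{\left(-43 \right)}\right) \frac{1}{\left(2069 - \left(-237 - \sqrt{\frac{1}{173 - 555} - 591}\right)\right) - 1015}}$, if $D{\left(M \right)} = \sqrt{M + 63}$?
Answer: $\frac{2738211}{4498621} - \frac{2582 \sqrt{5}}{4498621} - \frac{i \sqrt{431207330}}{859236611} + \frac{2121 i \sqrt{86241466}}{1718473222} \approx 0.60739 + 0.011438 i$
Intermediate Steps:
$D{\left(M \right)} = \sqrt{63 + M}$
$\frac{1}{\left(2121 + D{\left(-43 \right)}\right) \frac{1}{\left(2069 - \left(-237 - \sqrt{\frac{1}{173 - 555} - 591}\right)\right) - 1015}} = \frac{1}{\left(2121 + \sqrt{63 - 43}\right) \frac{1}{\left(2069 - \left(-237 - \sqrt{\frac{1}{173 - 555} - 591}\right)\right) - 1015}} = \frac{1}{\left(2121 + \sqrt{20}\right) \frac{1}{\left(2069 - \left(-237 - \sqrt{\frac{1}{-382} - 591}\right)\right) - 1015}} = \frac{1}{\left(2121 + 2 \sqrt{5}\right) \frac{1}{\left(2069 - \left(-237 - \sqrt{- \frac{1}{382} - 591}\right)\right) - 1015}} = \frac{1}{\left(2121 + 2 \sqrt{5}\right) \frac{1}{\left(2069 - \left(-237 - \sqrt{- \frac{225763}{382}}\right)\right) - 1015}} = \frac{1}{\left(2121 + 2 \sqrt{5}\right) \frac{1}{\left(2069 - \left(-237 - \frac{i \sqrt{86241466}}{382}\right)\right) - 1015}} = \frac{1}{\left(2121 + 2 \sqrt{5}\right) \frac{1}{\left(2069 + \left(237 + \frac{i \sqrt{86241466}}{382}\right)\right) - 1015}} = \frac{1}{\left(2121 + 2 \sqrt{5}\right) \frac{1}{\left(2306 + \frac{i \sqrt{86241466}}{382}\right) - 1015}} = \frac{1}{\left(2121 + 2 \sqrt{5}\right) \frac{1}{1291 + \frac{i \sqrt{86241466}}{382}}} = \frac{1}{\frac{1}{1291 + \frac{i \sqrt{86241466}}{382}} \left(2121 + 2 \sqrt{5}\right)} = \frac{1291 + \frac{i \sqrt{86241466}}{382}}{2121 + 2 \sqrt{5}}$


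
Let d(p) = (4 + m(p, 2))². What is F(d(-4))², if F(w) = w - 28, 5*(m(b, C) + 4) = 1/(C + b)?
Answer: 7834401/10000 ≈ 783.44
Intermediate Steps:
m(b, C) = -4 + 1/(5*(C + b))
d(p) = (4 + (-39/5 - 4*p)/(2 + p))² (d(p) = (4 + (⅕ - 4*2 - 4*p)/(2 + p))² = (4 + (⅕ - 8 - 4*p)/(2 + p))² = (4 + (-39/5 - 4*p)/(2 + p))²)
F(w) = -28 + w
F(d(-4))² = (-28 + 1/(25*(2 - 4)²))² = (-28 + (1/25)/(-2)²)² = (-28 + (1/25)*(¼))² = (-28 + 1/100)² = (-2799/100)² = 7834401/10000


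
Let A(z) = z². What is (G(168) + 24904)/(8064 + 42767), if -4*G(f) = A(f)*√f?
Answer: 2264/4621 - 14112*√42/50831 ≈ -1.3093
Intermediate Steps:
G(f) = -f^(5/2)/4 (G(f) = -f²*√f/4 = -f^(5/2)/4)
(G(168) + 24904)/(8064 + 42767) = (-14112*√42 + 24904)/(8064 + 42767) = (-14112*√42 + 24904)/50831 = (-14112*√42 + 24904)*(1/50831) = (24904 - 14112*√42)*(1/50831) = 2264/4621 - 14112*√42/50831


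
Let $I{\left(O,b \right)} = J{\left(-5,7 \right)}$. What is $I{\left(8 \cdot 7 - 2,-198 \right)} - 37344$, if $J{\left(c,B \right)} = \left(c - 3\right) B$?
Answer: $-37400$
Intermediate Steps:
$J{\left(c,B \right)} = B \left(-3 + c\right)$ ($J{\left(c,B \right)} = \left(-3 + c\right) B = B \left(-3 + c\right)$)
$I{\left(O,b \right)} = -56$ ($I{\left(O,b \right)} = 7 \left(-3 - 5\right) = 7 \left(-8\right) = -56$)
$I{\left(8 \cdot 7 - 2,-198 \right)} - 37344 = -56 - 37344 = -37400$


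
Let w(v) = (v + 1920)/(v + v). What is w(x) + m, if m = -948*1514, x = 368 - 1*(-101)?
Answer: -1346282747/938 ≈ -1.4353e+6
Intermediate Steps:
x = 469 (x = 368 + 101 = 469)
m = -1435272
w(v) = (1920 + v)/(2*v) (w(v) = (1920 + v)/((2*v)) = (1920 + v)*(1/(2*v)) = (1920 + v)/(2*v))
w(x) + m = (1/2)*(1920 + 469)/469 - 1435272 = (1/2)*(1/469)*2389 - 1435272 = 2389/938 - 1435272 = -1346282747/938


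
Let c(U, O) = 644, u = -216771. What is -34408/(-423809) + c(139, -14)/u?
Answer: 7185723572/91869500739 ≈ 0.078217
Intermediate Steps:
-34408/(-423809) + c(139, -14)/u = -34408/(-423809) + 644/(-216771) = -34408*(-1/423809) + 644*(-1/216771) = 34408/423809 - 644/216771 = 7185723572/91869500739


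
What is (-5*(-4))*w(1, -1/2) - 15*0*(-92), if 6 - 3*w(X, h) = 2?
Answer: 80/3 ≈ 26.667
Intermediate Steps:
w(X, h) = 4/3 (w(X, h) = 2 - 1/3*2 = 2 - 2/3 = 4/3)
(-5*(-4))*w(1, -1/2) - 15*0*(-92) = -5*(-4)*(4/3) - 15*0*(-92) = 20*(4/3) + 0*(-92) = 80/3 + 0 = 80/3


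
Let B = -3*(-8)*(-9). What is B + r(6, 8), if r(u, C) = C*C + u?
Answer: -146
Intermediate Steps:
B = -216 (B = 24*(-9) = -216)
r(u, C) = u + C² (r(u, C) = C² + u = u + C²)
B + r(6, 8) = -216 + (6 + 8²) = -216 + (6 + 64) = -216 + 70 = -146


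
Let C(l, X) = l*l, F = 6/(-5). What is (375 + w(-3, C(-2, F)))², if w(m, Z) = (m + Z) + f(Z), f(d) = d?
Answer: 144400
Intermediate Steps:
F = -6/5 (F = 6*(-⅕) = -6/5 ≈ -1.2000)
C(l, X) = l²
w(m, Z) = m + 2*Z (w(m, Z) = (m + Z) + Z = (Z + m) + Z = m + 2*Z)
(375 + w(-3, C(-2, F)))² = (375 + (-3 + 2*(-2)²))² = (375 + (-3 + 2*4))² = (375 + (-3 + 8))² = (375 + 5)² = 380² = 144400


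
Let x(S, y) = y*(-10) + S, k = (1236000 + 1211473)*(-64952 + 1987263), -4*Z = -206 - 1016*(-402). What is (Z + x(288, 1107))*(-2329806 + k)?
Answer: -1061765587480406069/2 ≈ -5.3088e+17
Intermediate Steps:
Z = -204113/2 (Z = -(-206 - 1016*(-402))/4 = -(-206 + 408432)/4 = -¼*408226 = -204113/2 ≈ -1.0206e+5)
k = 4704804270103 (k = 2447473*1922311 = 4704804270103)
x(S, y) = S - 10*y (x(S, y) = -10*y + S = S - 10*y)
(Z + x(288, 1107))*(-2329806 + k) = (-204113/2 + (288 - 10*1107))*(-2329806 + 4704804270103) = (-204113/2 + (288 - 11070))*4704801940297 = (-204113/2 - 10782)*4704801940297 = -225677/2*4704801940297 = -1061765587480406069/2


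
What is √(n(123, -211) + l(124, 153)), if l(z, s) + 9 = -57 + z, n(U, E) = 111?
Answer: 13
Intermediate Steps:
l(z, s) = -66 + z (l(z, s) = -9 + (-57 + z) = -66 + z)
√(n(123, -211) + l(124, 153)) = √(111 + (-66 + 124)) = √(111 + 58) = √169 = 13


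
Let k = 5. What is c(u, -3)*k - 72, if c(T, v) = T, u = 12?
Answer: -12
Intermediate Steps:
c(u, -3)*k - 72 = 12*5 - 72 = 60 - 72 = -12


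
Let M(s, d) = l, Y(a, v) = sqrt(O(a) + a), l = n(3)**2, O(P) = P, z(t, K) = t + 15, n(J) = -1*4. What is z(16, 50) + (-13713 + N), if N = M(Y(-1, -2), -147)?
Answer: -13666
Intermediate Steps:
n(J) = -4
z(t, K) = 15 + t
l = 16 (l = (-4)**2 = 16)
Y(a, v) = sqrt(2)*sqrt(a) (Y(a, v) = sqrt(a + a) = sqrt(2*a) = sqrt(2)*sqrt(a))
M(s, d) = 16
N = 16
z(16, 50) + (-13713 + N) = (15 + 16) + (-13713 + 16) = 31 - 13697 = -13666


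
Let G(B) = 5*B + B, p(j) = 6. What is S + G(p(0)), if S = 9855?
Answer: 9891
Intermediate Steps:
G(B) = 6*B
S + G(p(0)) = 9855 + 6*6 = 9855 + 36 = 9891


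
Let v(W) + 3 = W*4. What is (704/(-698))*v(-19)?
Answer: 27808/349 ≈ 79.679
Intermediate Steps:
v(W) = -3 + 4*W (v(W) = -3 + W*4 = -3 + 4*W)
(704/(-698))*v(-19) = (704/(-698))*(-3 + 4*(-19)) = (704*(-1/698))*(-3 - 76) = -352/349*(-79) = 27808/349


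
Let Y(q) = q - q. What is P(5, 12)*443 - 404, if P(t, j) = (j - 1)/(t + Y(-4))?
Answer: 2853/5 ≈ 570.60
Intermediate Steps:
Y(q) = 0
P(t, j) = (-1 + j)/t (P(t, j) = (j - 1)/(t + 0) = (-1 + j)/t)
P(5, 12)*443 - 404 = ((-1 + 12)/5)*443 - 404 = ((⅕)*11)*443 - 404 = (11/5)*443 - 404 = 4873/5 - 404 = 2853/5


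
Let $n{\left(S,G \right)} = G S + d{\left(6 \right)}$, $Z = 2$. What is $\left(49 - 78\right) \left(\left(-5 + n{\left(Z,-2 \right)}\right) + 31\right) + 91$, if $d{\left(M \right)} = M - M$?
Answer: $-547$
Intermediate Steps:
$d{\left(M \right)} = 0$
$n{\left(S,G \right)} = G S$ ($n{\left(S,G \right)} = G S + 0 = G S$)
$\left(49 - 78\right) \left(\left(-5 + n{\left(Z,-2 \right)}\right) + 31\right) + 91 = \left(49 - 78\right) \left(\left(-5 - 4\right) + 31\right) + 91 = - 29 \left(-9 + 31\right) + 91 = \left(-29\right) 22 + 91 = -638 + 91 = -547$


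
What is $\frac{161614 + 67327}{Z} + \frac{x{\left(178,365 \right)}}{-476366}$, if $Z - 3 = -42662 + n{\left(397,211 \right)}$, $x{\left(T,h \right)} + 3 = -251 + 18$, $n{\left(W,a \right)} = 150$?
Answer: $- \frac{924149799}{171608833} \approx -5.3852$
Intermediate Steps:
$x{\left(T,h \right)} = -236$ ($x{\left(T,h \right)} = -3 + \left(-251 + 18\right) = -3 - 233 = -236$)
$Z = -42509$ ($Z = 3 + \left(-42662 + 150\right) = 3 - 42512 = -42509$)
$\frac{161614 + 67327}{Z} + \frac{x{\left(178,365 \right)}}{-476366} = \frac{161614 + 67327}{-42509} - \frac{236}{-476366} = 228941 \left(- \frac{1}{42509}\right) - - \frac{2}{4037} = - \frac{228941}{42509} + \frac{2}{4037} = - \frac{924149799}{171608833}$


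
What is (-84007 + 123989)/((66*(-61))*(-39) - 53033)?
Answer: 39982/103981 ≈ 0.38451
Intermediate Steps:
(-84007 + 123989)/((66*(-61))*(-39) - 53033) = 39982/(-4026*(-39) - 53033) = 39982/(157014 - 53033) = 39982/103981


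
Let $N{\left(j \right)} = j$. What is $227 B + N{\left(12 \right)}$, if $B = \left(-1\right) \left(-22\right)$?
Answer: $5006$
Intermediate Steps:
$B = 22$
$227 B + N{\left(12 \right)} = 227 \cdot 22 + 12 = 4994 + 12 = 5006$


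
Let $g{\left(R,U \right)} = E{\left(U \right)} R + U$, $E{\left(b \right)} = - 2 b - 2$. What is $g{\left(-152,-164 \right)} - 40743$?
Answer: $-90459$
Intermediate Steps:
$E{\left(b \right)} = -2 - 2 b$
$g{\left(R,U \right)} = U + R \left(-2 - 2 U\right)$ ($g{\left(R,U \right)} = \left(-2 - 2 U\right) R + U = R \left(-2 - 2 U\right) + U = U + R \left(-2 - 2 U\right)$)
$g{\left(-152,-164 \right)} - 40743 = \left(-164 - - 304 \left(1 - 164\right)\right) - 40743 = \left(-164 - \left(-304\right) \left(-163\right)\right) - 40743 = \left(-164 - 49552\right) - 40743 = -49716 - 40743 = -90459$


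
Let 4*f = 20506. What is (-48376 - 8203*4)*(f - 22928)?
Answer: 1445268182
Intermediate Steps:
f = 10253/2 (f = (1/4)*20506 = 10253/2 ≈ 5126.5)
(-48376 - 8203*4)*(f - 22928) = (-48376 - 8203*4)*(10253/2 - 22928) = (-48376 - 32812)*(-35603/2) = -81188*(-35603/2) = 1445268182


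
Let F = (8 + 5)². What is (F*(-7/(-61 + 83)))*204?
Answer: -120666/11 ≈ -10970.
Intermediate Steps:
F = 169 (F = 13² = 169)
(F*(-7/(-61 + 83)))*204 = (169*(-7/(-61 + 83)))*204 = (169*(-7/22))*204 = -1183/22*204 = -120666/11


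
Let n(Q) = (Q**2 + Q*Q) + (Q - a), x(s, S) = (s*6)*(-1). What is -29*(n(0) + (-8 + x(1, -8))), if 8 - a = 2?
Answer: 580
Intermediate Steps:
a = 6 (a = 8 - 1*2 = 8 - 2 = 6)
x(s, S) = -6*s (x(s, S) = (6*s)*(-1) = -6*s)
n(Q) = -6 + Q + 2*Q**2 (n(Q) = (Q**2 + Q*Q) + (Q - 1*6) = (Q**2 + Q**2) + (Q - 6) = 2*Q**2 + (-6 + Q) = -6 + Q + 2*Q**2)
-29*(n(0) + (-8 + x(1, -8))) = -29*((-6 + 0 + 2*0**2) + (-8 - 6*1)) = -29*((-6 + 0 + 2*0) + (-8 - 6)) = -29*((-6 + 0 + 0) - 14) = -29*(-6 - 14) = -29*(-20) = 580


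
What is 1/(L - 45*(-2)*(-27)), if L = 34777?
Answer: 1/32347 ≈ 3.0915e-5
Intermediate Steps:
1/(L - 45*(-2)*(-27)) = 1/(34777 - 45*(-2)*(-27)) = 1/(34777 + 90*(-27)) = 1/(34777 - 2430) = 1/32347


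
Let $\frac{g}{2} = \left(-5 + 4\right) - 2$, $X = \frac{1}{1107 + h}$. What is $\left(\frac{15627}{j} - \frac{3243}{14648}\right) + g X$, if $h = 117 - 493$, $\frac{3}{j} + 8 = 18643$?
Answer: $\frac{1039392220010399}{10707688} \approx 9.707 \cdot 10^{7}$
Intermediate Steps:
$j = \frac{3}{18635}$ ($j = \frac{3}{-8 + 18643} = \frac{3}{18635} \approx 0.00016099$)
$h = -376$ ($h = 117 - 493 = -376$)
$X = \frac{1}{731}$ ($X = \frac{1}{1107 - 376} = \frac{1}{731} \approx 0.001368$)
$g = -6$ ($g = 2 \left(\left(-5 + 4\right) - 2\right) = 2 \left(-1 - 2\right) = 2 \left(-3\right) = -6$)
$\left(\frac{15627}{j} - \frac{3243}{14648}\right) + g X = \left(\frac{15627}{\frac{3}{18635}} - \frac{3243}{14648}\right) - \frac{6}{731} = \left(15627 \cdot \frac{18635}{3} - \frac{3243}{14648}\right) - \frac{6}{731} = \left(97069715 - \frac{3243}{14648}\right) - \frac{6}{731} = \frac{1421877182077}{14648} - \frac{6}{731} = \frac{1039392220010399}{10707688}$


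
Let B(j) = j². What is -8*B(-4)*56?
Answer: -7168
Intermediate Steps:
-8*B(-4)*56 = -8*(-4)²*56 = -8*16*56 = -128*56 = -7168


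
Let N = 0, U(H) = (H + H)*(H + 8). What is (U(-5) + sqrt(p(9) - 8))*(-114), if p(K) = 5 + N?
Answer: 3420 - 114*I*sqrt(3) ≈ 3420.0 - 197.45*I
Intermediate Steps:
U(H) = 2*H*(8 + H) (U(H) = (2*H)*(8 + H) = 2*H*(8 + H))
p(K) = 5 (p(K) = 5 + 0 = 5)
(U(-5) + sqrt(p(9) - 8))*(-114) = (2*(-5)*(8 - 5) + sqrt(5 - 8))*(-114) = (2*(-5)*3 + sqrt(-3))*(-114) = (-30 + I*sqrt(3))*(-114) = 3420 - 114*I*sqrt(3)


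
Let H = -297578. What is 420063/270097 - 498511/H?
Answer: 259647832981/80374925066 ≈ 3.2305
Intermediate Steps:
420063/270097 - 498511/H = 420063/270097 - 498511/(-297578) = 420063*(1/270097) - 498511*(-1/297578) = 420063/270097 + 498511/297578 = 259647832981/80374925066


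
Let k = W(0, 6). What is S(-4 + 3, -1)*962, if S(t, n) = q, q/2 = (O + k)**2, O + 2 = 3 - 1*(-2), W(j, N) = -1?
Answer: 7696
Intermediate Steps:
k = -1
O = 3 (O = -2 + (3 - 1*(-2)) = -2 + (3 + 2) = -2 + 5 = 3)
q = 8 (q = 2*(3 - 1)**2 = 2*2**2 = 2*4 = 8)
S(t, n) = 8
S(-4 + 3, -1)*962 = 8*962 = 7696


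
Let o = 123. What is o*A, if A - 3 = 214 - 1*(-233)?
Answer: 55350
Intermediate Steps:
A = 450 (A = 3 + (214 - 1*(-233)) = 3 + (214 + 233) = 3 + 447 = 450)
o*A = 123*450 = 55350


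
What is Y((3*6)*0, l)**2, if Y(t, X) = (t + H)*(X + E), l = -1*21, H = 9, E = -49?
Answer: 396900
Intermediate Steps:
l = -21
Y(t, X) = (-49 + X)*(9 + t) (Y(t, X) = (t + 9)*(X - 49) = (9 + t)*(-49 + X) = (-49 + X)*(9 + t))
Y((3*6)*0, l)**2 = (-441 - 49*3*6*0 + 9*(-21) - 21*3*6*0)**2 = (-441 - 882*0 - 189 - 378*0)**2 = (-441 - 49*0 - 189 - 21*0)**2 = (-441 + 0 - 189 + 0)**2 = (-630)**2 = 396900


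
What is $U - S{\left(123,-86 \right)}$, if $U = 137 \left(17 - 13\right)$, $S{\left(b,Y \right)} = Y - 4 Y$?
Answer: $290$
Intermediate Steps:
$S{\left(b,Y \right)} = - 3 Y$
$U = 548$ ($U = 137 \cdot 4 = 548$)
$U - S{\left(123,-86 \right)} = 548 - \left(-3\right) \left(-86\right) = 548 - 258 = 290$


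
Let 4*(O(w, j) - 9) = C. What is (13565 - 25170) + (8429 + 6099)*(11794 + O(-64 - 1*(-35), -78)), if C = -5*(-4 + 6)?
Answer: 171426059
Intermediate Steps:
C = -10 (C = -5*2 = -10)
O(w, j) = 13/2 (O(w, j) = 9 + (¼)*(-10) = 9 - 5/2 = 13/2)
(13565 - 25170) + (8429 + 6099)*(11794 + O(-64 - 1*(-35), -78)) = (13565 - 25170) + (8429 + 6099)*(11794 + 13/2) = -11605 + 14528*(23601/2) = -11605 + 171437664 = 171426059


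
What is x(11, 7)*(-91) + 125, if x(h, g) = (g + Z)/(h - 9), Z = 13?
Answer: -785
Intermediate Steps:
x(h, g) = (13 + g)/(-9 + h) (x(h, g) = (g + 13)/(h - 9) = (13 + g)/(-9 + h))
x(11, 7)*(-91) + 125 = ((13 + 7)/(-9 + 11))*(-91) + 125 = (20/2)*(-91) + 125 = ((½)*20)*(-91) + 125 = 10*(-91) + 125 = -910 + 125 = -785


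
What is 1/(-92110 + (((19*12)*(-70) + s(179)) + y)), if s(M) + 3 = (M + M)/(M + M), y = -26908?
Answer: -1/134980 ≈ -7.4085e-6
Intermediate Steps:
s(M) = -2 (s(M) = -3 + (M + M)/(M + M) = -3 + (2*M)/((2*M)) = -3 + (2*M)*(1/(2*M)) = -3 + 1 = -2)
1/(-92110 + (((19*12)*(-70) + s(179)) + y)) = 1/(-92110 + (((19*12)*(-70) - 2) - 26908)) = 1/(-92110 + ((228*(-70) - 2) - 26908)) = 1/(-92110 + ((-15960 - 2) - 26908)) = 1/(-92110 + (-15962 - 26908)) = 1/(-92110 - 42870) = 1/(-134980) = -1/134980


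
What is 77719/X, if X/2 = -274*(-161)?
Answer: 77719/88228 ≈ 0.88089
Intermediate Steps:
X = 88228 (X = 2*(-274*(-161)) = 2*44114 = 88228)
77719/X = 77719/88228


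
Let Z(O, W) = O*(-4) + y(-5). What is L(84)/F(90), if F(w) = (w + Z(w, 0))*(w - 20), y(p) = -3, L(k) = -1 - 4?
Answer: 1/3822 ≈ 0.00026164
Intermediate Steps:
L(k) = -5
Z(O, W) = -3 - 4*O (Z(O, W) = O*(-4) - 3 = -4*O - 3 = -3 - 4*O)
F(w) = (-20 + w)*(-3 - 3*w) (F(w) = (w + (-3 - 4*w))*(w - 20) = (-3 - 3*w)*(-20 + w) = (-20 + w)*(-3 - 3*w))
L(84)/F(90) = -5/(60 - 3*90**2 + 57*90) = -5/(60 - 3*8100 + 5130) = -5/(60 - 24300 + 5130) = -5/(-19110) = -5*(-1/19110) = 1/3822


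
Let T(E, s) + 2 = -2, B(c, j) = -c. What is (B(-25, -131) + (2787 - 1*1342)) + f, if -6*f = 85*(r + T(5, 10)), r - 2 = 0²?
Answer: 4495/3 ≈ 1498.3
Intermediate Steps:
r = 2 (r = 2 + 0² = 2 + 0 = 2)
T(E, s) = -4 (T(E, s) = -2 - 2 = -4)
f = 85/3 (f = -85*(2 - 4)/6 = -85*(-2)/6 = -⅙*(-170) = 85/3 ≈ 28.333)
(B(-25, -131) + (2787 - 1*1342)) + f = (-1*(-25) + (2787 - 1*1342)) + 85/3 = (25 + (2787 - 1342)) + 85/3 = (25 + 1445) + 85/3 = 1470 + 85/3 = 4495/3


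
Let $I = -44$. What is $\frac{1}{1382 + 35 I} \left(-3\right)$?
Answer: $\frac{3}{158} \approx 0.018987$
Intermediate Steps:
$\frac{1}{1382 + 35 I} \left(-3\right) = \frac{1}{1382 + 35 \left(-44\right)} \left(-3\right) = \frac{1}{1382 - 1540} \left(-3\right) = \frac{1}{-158} \left(-3\right) = \left(- \frac{1}{158}\right) \left(-3\right) = \frac{3}{158}$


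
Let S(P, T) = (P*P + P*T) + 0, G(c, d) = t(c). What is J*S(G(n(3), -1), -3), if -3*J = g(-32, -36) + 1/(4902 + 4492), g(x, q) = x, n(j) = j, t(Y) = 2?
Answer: -300607/14091 ≈ -21.333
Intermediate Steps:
G(c, d) = 2
S(P, T) = P² + P*T (S(P, T) = (P² + P*T) + 0 = P² + P*T)
J = 300607/28182 (J = -(-32 + 1/(4902 + 4492))/3 = -(-32 + 1/9394)/3 = -⅓*(-300607/9394) = 300607/28182 ≈ 10.667)
J*S(G(n(3), -1), -3) = 300607*(2*(2 - 3))/28182 = 300607*(2*(-1))/28182 = (300607/28182)*(-2) = -300607/14091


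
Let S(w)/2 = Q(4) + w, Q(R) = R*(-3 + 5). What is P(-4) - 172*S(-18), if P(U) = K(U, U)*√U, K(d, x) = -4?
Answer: 3440 - 8*I ≈ 3440.0 - 8.0*I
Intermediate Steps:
Q(R) = 2*R (Q(R) = R*2 = 2*R)
S(w) = 16 + 2*w (S(w) = 2*(2*4 + w) = 2*(8 + w) = 16 + 2*w)
P(U) = -4*√U
P(-4) - 172*S(-18) = -8*I - 172*(16 + 2*(-18)) = -8*I - 172*(16 - 36) = -8*I - 172*(-20) = -8*I + 3440 = 3440 - 8*I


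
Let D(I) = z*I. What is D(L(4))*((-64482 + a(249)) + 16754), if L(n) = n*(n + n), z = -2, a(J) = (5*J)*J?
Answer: -16785728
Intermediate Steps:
a(J) = 5*J²
L(n) = 2*n² (L(n) = n*(2*n) = 2*n²)
D(I) = -2*I
D(L(4))*((-64482 + a(249)) + 16754) = (-4*4²)*((-64482 + 5*249²) + 16754) = (-4*16)*((-64482 + 5*62001) + 16754) = (-2*32)*((-64482 + 310005) + 16754) = -64*(245523 + 16754) = -64*262277 = -16785728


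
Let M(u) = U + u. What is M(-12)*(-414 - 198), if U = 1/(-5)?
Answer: 37332/5 ≈ 7466.4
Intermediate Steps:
U = -1/5 (U = 1*(-1/5) = -1/5 ≈ -0.20000)
M(u) = -1/5 + u
M(-12)*(-414 - 198) = (-1/5 - 12)*(-414 - 198) = -61/5*(-612) = 37332/5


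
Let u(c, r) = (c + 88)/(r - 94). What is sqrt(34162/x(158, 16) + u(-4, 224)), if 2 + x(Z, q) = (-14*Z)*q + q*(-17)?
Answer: I*sqrt(418774746455)/1159145 ≈ 0.55828*I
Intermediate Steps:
x(Z, q) = -2 - 17*q - 14*Z*q (x(Z, q) = -2 + ((-14*Z)*q + q*(-17)) = -2 + (-14*Z*q - 17*q) = -2 + (-17*q - 14*Z*q) = -2 - 17*q - 14*Z*q)
u(c, r) = (88 + c)/(-94 + r)
sqrt(34162/x(158, 16) + u(-4, 224)) = sqrt(34162/(-2 - 17*16 - 14*158*16) + (88 - 4)/(-94 + 224)) = sqrt(34162/(-2 - 272 - 35392) + 84/130) = sqrt(34162/(-35666) + (1/130)*84) = sqrt(34162*(-1/35666) + 42/65) = sqrt(-17081/17833 + 42/65) = sqrt(-361279/1159145) = I*sqrt(418774746455)/1159145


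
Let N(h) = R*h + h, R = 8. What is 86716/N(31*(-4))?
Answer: -21679/279 ≈ -77.703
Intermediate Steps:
N(h) = 9*h (N(h) = 8*h + h = 9*h)
86716/N(31*(-4)) = 86716/((9*(31*(-4)))) = 86716/((9*(-124))) = 86716/(-1116) = 86716*(-1/1116) = -21679/279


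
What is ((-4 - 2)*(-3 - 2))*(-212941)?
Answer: -6388230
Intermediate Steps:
((-4 - 2)*(-3 - 2))*(-212941) = -6*(-5)*(-212941) = 30*(-212941) = -6388230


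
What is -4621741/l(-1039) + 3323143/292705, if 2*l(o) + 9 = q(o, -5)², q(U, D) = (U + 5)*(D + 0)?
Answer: 12302616232229/1117668577165 ≈ 11.007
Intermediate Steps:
q(U, D) = D*(5 + U) (q(U, D) = (5 + U)*D = D*(5 + U))
l(o) = -9/2 + (-25 - 5*o)²/2 (l(o) = -9/2 + (-5*(5 + o))²/2 = -9/2 + (-25 - 5*o)²/2)
-4621741/l(-1039) + 3323143/292705 = -4621741/(-9/2 + 25*(5 - 1039)²/2) + 3323143/292705 = -4621741/(-9/2 + (25/2)*(-1034)²) + 3323143*(1/292705) = -4621741/(-9/2 + (25/2)*1069156) + 3323143/292705 = -4621741/(-9/2 + 13364450) + 3323143/292705 = -4621741/26728891/2 + 3323143/292705 = -4621741*2/26728891 + 3323143/292705 = -9243482/26728891 + 3323143/292705 = 12302616232229/1117668577165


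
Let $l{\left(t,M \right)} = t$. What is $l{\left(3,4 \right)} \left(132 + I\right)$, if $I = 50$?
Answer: $546$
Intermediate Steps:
$l{\left(3,4 \right)} \left(132 + I\right) = 3 \left(132 + 50\right) = 3 \cdot 182 = 546$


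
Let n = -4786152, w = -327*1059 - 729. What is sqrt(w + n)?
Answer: I*sqrt(5133174) ≈ 2265.7*I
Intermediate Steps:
w = -347022 (w = -346293 - 729 = -347022)
sqrt(w + n) = sqrt(-347022 - 4786152) = sqrt(-5133174) = I*sqrt(5133174)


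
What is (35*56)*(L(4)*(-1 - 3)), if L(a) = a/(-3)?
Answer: 31360/3 ≈ 10453.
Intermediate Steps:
L(a) = -a/3 (L(a) = a*(-⅓) = -a/3)
(35*56)*(L(4)*(-1 - 3)) = (35*56)*((-⅓*4)*(-1 - 3)) = 1960*(-4/3*(-4)) = 1960*(16/3) = 31360/3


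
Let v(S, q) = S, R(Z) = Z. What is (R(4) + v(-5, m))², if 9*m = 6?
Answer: 1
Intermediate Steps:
m = ⅔ (m = (⅑)*6 = ⅔ ≈ 0.66667)
(R(4) + v(-5, m))² = (4 - 5)² = (-1)² = 1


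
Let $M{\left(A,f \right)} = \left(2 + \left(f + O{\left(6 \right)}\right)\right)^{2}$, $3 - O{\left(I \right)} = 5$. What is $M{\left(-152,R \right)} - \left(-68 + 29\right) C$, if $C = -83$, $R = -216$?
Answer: $43419$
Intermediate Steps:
$O{\left(I \right)} = -2$ ($O{\left(I \right)} = 3 - 5 = -2$)
$M{\left(A,f \right)} = f^{2}$ ($M{\left(A,f \right)} = \left(2 + \left(f - 2\right)\right)^{2} = \left(2 + \left(-2 + f\right)\right)^{2} = f^{2}$)
$M{\left(-152,R \right)} - \left(-68 + 29\right) C = \left(-216\right)^{2} - \left(-68 + 29\right) \left(-83\right) = 46656 - \left(-39\right) \left(-83\right) = 46656 - 3237 = 43419$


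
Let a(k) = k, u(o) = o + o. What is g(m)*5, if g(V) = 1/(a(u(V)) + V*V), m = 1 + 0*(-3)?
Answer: 5/3 ≈ 1.6667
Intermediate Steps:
u(o) = 2*o
m = 1 (m = 1 + 0 = 1)
g(V) = 1/(V**2 + 2*V) (g(V) = 1/(2*V + V*V) = 1/(2*V + V**2) = 1/(V**2 + 2*V))
g(m)*5 = (1/(1*(2 + 1)))*5 = (1/3)*5 = 5/3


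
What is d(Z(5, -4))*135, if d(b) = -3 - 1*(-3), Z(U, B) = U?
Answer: 0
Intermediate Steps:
d(b) = 0 (d(b) = -3 + 3 = 0)
d(Z(5, -4))*135 = 0*135 = 0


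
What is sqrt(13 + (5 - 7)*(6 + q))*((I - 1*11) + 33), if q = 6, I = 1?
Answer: 23*I*sqrt(11) ≈ 76.282*I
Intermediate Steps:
sqrt(13 + (5 - 7)*(6 + q))*((I - 1*11) + 33) = sqrt(13 + (5 - 7)*(6 + 6))*((1 - 1*11) + 33) = sqrt(13 - 2*12)*((1 - 11) + 33) = sqrt(13 - 24)*(-10 + 33) = sqrt(-11)*23 = (I*sqrt(11))*23 = 23*I*sqrt(11)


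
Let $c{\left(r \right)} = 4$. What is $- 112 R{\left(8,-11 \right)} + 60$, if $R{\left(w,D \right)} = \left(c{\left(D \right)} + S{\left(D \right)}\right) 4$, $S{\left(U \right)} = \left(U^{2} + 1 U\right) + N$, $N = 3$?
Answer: $-52356$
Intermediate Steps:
$S{\left(U \right)} = 3 + U + U^{2}$ ($S{\left(U \right)} = \left(U^{2} + 1 U\right) + 3 = \left(U^{2} + U\right) + 3 = \left(U + U^{2}\right) + 3 = 3 + U + U^{2}$)
$R{\left(w,D \right)} = 28 + 4 D + 4 D^{2}$ ($R{\left(w,D \right)} = \left(4 + \left(3 + D + D^{2}\right)\right) 4 = \left(7 + D + D^{2}\right) 4 = 28 + 4 D + 4 D^{2}$)
$- 112 R{\left(8,-11 \right)} + 60 = - 112 \left(28 + 4 \left(-11\right) + 4 \left(-11\right)^{2}\right) + 60 = - 112 \left(28 - 44 + 4 \cdot 121\right) + 60 = - 112 \left(28 - 44 + 484\right) + 60 = \left(-112\right) 468 + 60 = -52416 + 60 = -52356$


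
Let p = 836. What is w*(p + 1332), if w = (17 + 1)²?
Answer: 702432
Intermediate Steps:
w = 324 (w = 18² = 324)
w*(p + 1332) = 324*(836 + 1332) = 324*2168 = 702432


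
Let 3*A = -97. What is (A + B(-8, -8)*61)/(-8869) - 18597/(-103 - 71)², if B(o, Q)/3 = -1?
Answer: -17601929/29835316 ≈ -0.58997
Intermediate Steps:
A = -97/3 (A = (⅓)*(-97) = -97/3 ≈ -32.333)
B(o, Q) = -3 (B(o, Q) = 3*(-1) = -3)
(A + B(-8, -8)*61)/(-8869) - 18597/(-103 - 71)² = (-97/3 - 3*61)/(-8869) - 18597/(-103 - 71)² = (-97/3 - 183)*(-1/8869) - 18597/((-174)²) = -646/3*(-1/8869) - 18597/30276 = 646/26607 - 18597*1/30276 = 646/26607 - 6199/10092 = -17601929/29835316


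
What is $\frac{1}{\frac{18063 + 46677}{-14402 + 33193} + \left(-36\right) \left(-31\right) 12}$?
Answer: $\frac{18791}{251713812} \approx 7.4652 \cdot 10^{-5}$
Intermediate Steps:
$\frac{1}{\frac{18063 + 46677}{-14402 + 33193} + \left(-36\right) \left(-31\right) 12} = \frac{1}{\frac{64740}{18791} + 1116 \cdot 12} = \frac{1}{64740 \cdot \frac{1}{18791} + 13392} = \frac{1}{\frac{64740}{18791} + 13392} = \frac{1}{\frac{251713812}{18791}} = \frac{18791}{251713812}$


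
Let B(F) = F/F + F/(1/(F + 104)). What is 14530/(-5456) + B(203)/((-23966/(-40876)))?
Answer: 3474667577713/32689624 ≈ 1.0629e+5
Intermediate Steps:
B(F) = 1 + F*(104 + F) (B(F) = 1 + F/(1/(104 + F)) = 1 + F*(104 + F))
14530/(-5456) + B(203)/((-23966/(-40876))) = 14530/(-5456) + (1 + 203² + 104*203)/((-23966/(-40876))) = 14530*(-1/5456) + (1 + 41209 + 21112)/((-23966*(-1/40876))) = -7265/2728 + 62322/(11983/20438) = -7265/2728 + 62322*(20438/11983) = -7265/2728 + 1273737036/11983 = 3474667577713/32689624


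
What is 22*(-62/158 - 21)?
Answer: -37180/79 ≈ -470.63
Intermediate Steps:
22*(-62/158 - 21) = 22*(-62*1/158 - 21) = 22*(-31/79 - 21) = 22*(-1690/79) = -37180/79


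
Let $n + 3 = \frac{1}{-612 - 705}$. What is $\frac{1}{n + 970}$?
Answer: $\frac{1317}{1273538} \approx 0.0010341$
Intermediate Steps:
$n = - \frac{3952}{1317}$ ($n = -3 + \frac{1}{-612 - 705} = -3 + \frac{1}{-1317} = -3 - \frac{1}{1317} = - \frac{3952}{1317} \approx -3.0008$)
$\frac{1}{n + 970} = \frac{1}{- \frac{3952}{1317} + 970} = \frac{1}{\frac{1273538}{1317}} = \frac{1317}{1273538}$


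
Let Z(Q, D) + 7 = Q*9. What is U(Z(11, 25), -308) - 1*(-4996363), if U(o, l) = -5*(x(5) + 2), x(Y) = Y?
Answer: 4996328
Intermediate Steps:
Z(Q, D) = -7 + 9*Q (Z(Q, D) = -7 + Q*9 = -7 + 9*Q)
U(o, l) = -35 (U(o, l) = -5*(5 + 2) = -5*7 = -35)
U(Z(11, 25), -308) - 1*(-4996363) = -35 - 1*(-4996363) = -35 + 4996363 = 4996328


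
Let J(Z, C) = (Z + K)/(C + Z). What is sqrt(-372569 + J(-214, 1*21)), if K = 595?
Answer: I*sqrt(13877896214)/193 ≈ 610.39*I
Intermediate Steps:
J(Z, C) = (595 + Z)/(C + Z) (J(Z, C) = (Z + 595)/(C + Z) = (595 + Z)/(C + Z))
sqrt(-372569 + J(-214, 1*21)) = sqrt(-372569 + (595 - 214)/(1*21 - 214)) = sqrt(-372569 + 381/(21 - 214)) = sqrt(-372569 + 381/(-193)) = sqrt(-372569 - 1/193*381) = sqrt(-372569 - 381/193) = sqrt(-71906198/193) = I*sqrt(13877896214)/193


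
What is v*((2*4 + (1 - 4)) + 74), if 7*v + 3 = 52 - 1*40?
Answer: 711/7 ≈ 101.57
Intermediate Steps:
v = 9/7 (v = -3/7 + (52 - 1*40)/7 = -3/7 + (52 - 40)/7 = -3/7 + (⅐)*12 = -3/7 + 12/7 = 9/7 ≈ 1.2857)
v*((2*4 + (1 - 4)) + 74) = 9*((2*4 + (1 - 4)) + 74)/7 = 9*((8 - 3) + 74)/7 = 9*(5 + 74)/7 = (9/7)*79 = 711/7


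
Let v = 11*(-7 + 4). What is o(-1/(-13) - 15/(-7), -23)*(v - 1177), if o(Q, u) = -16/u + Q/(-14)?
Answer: -9521490/14651 ≈ -649.89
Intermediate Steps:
o(Q, u) = -16/u - Q/14 (o(Q, u) = -16/u + Q*(-1/14) = -16/u - Q/14)
v = -33 (v = 11*(-3) = -33)
o(-1/(-13) - 15/(-7), -23)*(v - 1177) = (-16/(-23) - (-1/(-13) - 15/(-7))/14)*(-33 - 1177) = (-16*(-1/23) - (-1*(-1/13) - 15*(-⅐))/14)*(-1210) = (16/23 - (1/13 + 15/7)/14)*(-1210) = (16/23 - 1/14*202/91)*(-1210) = (16/23 - 101/637)*(-1210) = (7869/14651)*(-1210) = -9521490/14651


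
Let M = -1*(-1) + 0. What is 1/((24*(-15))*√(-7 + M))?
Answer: I*√6/2160 ≈ 0.001134*I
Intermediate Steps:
M = 1 (M = 1 + 0 = 1)
1/((24*(-15))*√(-7 + M)) = 1/((24*(-15))*√(-7 + 1)) = 1/(-360*I*√6) = I*√6/2160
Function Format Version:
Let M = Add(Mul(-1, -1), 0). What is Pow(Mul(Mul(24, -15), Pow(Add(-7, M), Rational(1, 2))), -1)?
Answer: Mul(Rational(1, 2160), I, Pow(6, Rational(1, 2))) ≈ Mul(0.0011340, I)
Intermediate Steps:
M = 1 (M = Add(1, 0) = 1)
Pow(Mul(Mul(24, -15), Pow(Add(-7, M), Rational(1, 2))), -1) = Pow(Mul(Mul(24, -15), Pow(Add(-7, 1), Rational(1, 2))), -1) = Pow(Mul(-360, Pow(-6, Rational(1, 2))), -1) = Pow(Mul(-360, Mul(I, Pow(6, Rational(1, 2)))), -1) = Pow(Mul(-360, I, Pow(6, Rational(1, 2))), -1) = Mul(Rational(1, 2160), I, Pow(6, Rational(1, 2)))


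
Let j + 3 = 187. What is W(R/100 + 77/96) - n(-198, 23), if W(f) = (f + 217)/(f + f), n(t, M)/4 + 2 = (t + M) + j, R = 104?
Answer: 277645/8842 ≈ 31.401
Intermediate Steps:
j = 184 (j = -3 + 187 = 184)
n(t, M) = 728 + 4*M + 4*t (n(t, M) = -8 + 4*((t + M) + 184) = -8 + 4*((M + t) + 184) = -8 + 4*(184 + M + t) = -8 + (736 + 4*M + 4*t) = 728 + 4*M + 4*t)
W(f) = (217 + f)/(2*f) (W(f) = (217 + f)/((2*f)) = (217 + f)*(1/(2*f)) = (217 + f)/(2*f))
W(R/100 + 77/96) - n(-198, 23) = (217 + (104/100 + 77/96))/(2*(104/100 + 77/96)) - (728 + 4*23 + 4*(-198)) = (217 + (104*(1/100) + 77*(1/96)))/(2*(104*(1/100) + 77*(1/96))) - (728 + 92 - 792) = (217 + (26/25 + 77/96))/(2*(26/25 + 77/96)) - 1*28 = (217 + 4421/2400)/(2*(4421/2400)) - 28 = (1/2)*(2400/4421)*(525221/2400) - 28 = 525221/8842 - 28 = 277645/8842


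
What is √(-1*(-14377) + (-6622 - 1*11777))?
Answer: I*√4022 ≈ 63.419*I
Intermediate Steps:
√(-1*(-14377) + (-6622 - 1*11777)) = √(14377 + (-6622 - 11777)) = √(14377 - 18399) = √(-4022) = I*√4022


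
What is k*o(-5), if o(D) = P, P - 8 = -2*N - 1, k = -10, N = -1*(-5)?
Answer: 30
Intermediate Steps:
N = 5
P = -3 (P = 8 + (-2*5 - 1) = 8 + (-10 - 1) = 8 - 11 = -3)
o(D) = -3
k*o(-5) = -10*(-3) = 30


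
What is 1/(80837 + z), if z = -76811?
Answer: 1/4026 ≈ 0.00024839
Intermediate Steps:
1/(80837 + z) = 1/(80837 - 76811) = 1/4026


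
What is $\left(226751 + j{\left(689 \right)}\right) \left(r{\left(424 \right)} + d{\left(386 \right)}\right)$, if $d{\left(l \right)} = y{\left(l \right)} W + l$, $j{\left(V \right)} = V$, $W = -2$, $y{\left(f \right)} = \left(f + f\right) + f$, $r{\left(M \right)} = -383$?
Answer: $-526068720$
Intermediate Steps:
$y{\left(f \right)} = 3 f$ ($y{\left(f \right)} = 2 f + f = 3 f$)
$d{\left(l \right)} = - 5 l$ ($d{\left(l \right)} = 3 l \left(-2\right) + l = - 6 l + l = - 5 l$)
$\left(226751 + j{\left(689 \right)}\right) \left(r{\left(424 \right)} + d{\left(386 \right)}\right) = \left(226751 + 689\right) \left(-383 - 1930\right) = 227440 \left(-383 - 1930\right) = 227440 \left(-2313\right) = -526068720$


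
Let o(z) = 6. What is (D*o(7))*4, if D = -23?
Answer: -552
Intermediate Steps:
(D*o(7))*4 = -23*6*4 = -138*4 = -552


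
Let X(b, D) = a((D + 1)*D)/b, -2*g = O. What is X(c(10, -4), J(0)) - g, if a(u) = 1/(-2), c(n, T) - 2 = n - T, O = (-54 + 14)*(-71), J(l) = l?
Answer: 45439/32 ≈ 1420.0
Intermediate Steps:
O = 2840 (O = -40*(-71) = 2840)
c(n, T) = 2 + n - T (c(n, T) = 2 + (n - T) = 2 + n - T)
g = -1420 (g = -1/2*2840 = -1420)
a(u) = -1/2
X(b, D) = -1/(2*b)
X(c(10, -4), J(0)) - g = -1/(2*(2 + 10 - 1*(-4))) - 1*(-1420) = -1/(2*(2 + 10 + 4)) + 1420 = -1/2/16 + 1420 = -1/2*1/16 + 1420 = -1/32 + 1420 = 45439/32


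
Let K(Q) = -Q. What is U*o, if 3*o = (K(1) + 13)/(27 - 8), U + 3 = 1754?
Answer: 7004/19 ≈ 368.63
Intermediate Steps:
U = 1751 (U = -3 + 1754 = 1751)
o = 4/19 (o = ((-1*1 + 13)/(27 - 8))/3 = ((-1 + 13)/19)/3 = (12*(1/19))/3 = (⅓)*(12/19) = 4/19 ≈ 0.21053)
U*o = 1751*(4/19) = 7004/19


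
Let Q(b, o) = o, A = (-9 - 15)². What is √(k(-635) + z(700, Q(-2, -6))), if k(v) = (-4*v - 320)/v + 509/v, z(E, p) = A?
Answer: √230524685/635 ≈ 23.910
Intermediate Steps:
A = 576 (A = (-24)² = 576)
z(E, p) = 576
k(v) = 509/v + (-320 - 4*v)/v (k(v) = (-320 - 4*v)/v + 509/v = 509/v + (-320 - 4*v)/v)
√(k(-635) + z(700, Q(-2, -6))) = √((-4 + 189/(-635)) + 576) = √((-4 + 189*(-1/635)) + 576) = √((-4 - 189/635) + 576) = √(-2729/635 + 576) = √(363031/635) = √230524685/635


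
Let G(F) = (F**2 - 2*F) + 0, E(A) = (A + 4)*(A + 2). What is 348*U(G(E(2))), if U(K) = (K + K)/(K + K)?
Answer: 348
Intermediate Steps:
E(A) = (2 + A)*(4 + A) (E(A) = (4 + A)*(2 + A) = (2 + A)*(4 + A))
G(F) = F**2 - 2*F
U(K) = 1 (U(K) = (2*K)/((2*K)) = (2*K)*(1/(2*K)) = 1)
348*U(G(E(2))) = 348*1 = 348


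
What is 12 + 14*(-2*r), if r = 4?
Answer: -100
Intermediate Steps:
12 + 14*(-2*r) = 12 + 14*(-2*4) = 12 + 14*(-8) = 12 - 112 = -100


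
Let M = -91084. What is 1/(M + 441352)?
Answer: 1/350268 ≈ 2.8550e-6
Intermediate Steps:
1/(M + 441352) = 1/(-91084 + 441352) = 1/350268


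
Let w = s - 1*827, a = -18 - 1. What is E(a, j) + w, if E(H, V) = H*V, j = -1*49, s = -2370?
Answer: -2266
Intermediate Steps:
a = -19
j = -49
w = -3197 (w = -2370 - 1*827 = -2370 - 827 = -3197)
E(a, j) + w = -19*(-49) - 3197 = 931 - 3197 = -2266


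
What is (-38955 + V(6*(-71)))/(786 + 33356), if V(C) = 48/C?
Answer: -2765813/2424082 ≈ -1.1410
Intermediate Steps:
(-38955 + V(6*(-71)))/(786 + 33356) = (-38955 + 48/((6*(-71))))/(786 + 33356) = (-38955 + 48/(-426))/34142 = (-38955 + 48*(-1/426))*(1/34142) = (-38955 - 8/71)*(1/34142) = -2765813/71*1/34142 = -2765813/2424082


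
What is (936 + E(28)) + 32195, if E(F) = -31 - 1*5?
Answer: 33095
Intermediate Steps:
E(F) = -36 (E(F) = -31 - 5 = -36)
(936 + E(28)) + 32195 = (936 - 36) + 32195 = 900 + 32195 = 33095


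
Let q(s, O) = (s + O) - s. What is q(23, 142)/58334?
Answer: 71/29167 ≈ 0.0024343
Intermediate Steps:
q(s, O) = O (q(s, O) = (O + s) - s = O)
q(23, 142)/58334 = 142/58334 = 142*(1/58334) = 71/29167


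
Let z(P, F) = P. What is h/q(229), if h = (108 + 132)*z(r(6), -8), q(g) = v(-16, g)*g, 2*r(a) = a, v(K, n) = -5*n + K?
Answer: -80/29541 ≈ -0.0027081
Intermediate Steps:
v(K, n) = K - 5*n
r(a) = a/2
q(g) = g*(-16 - 5*g) (q(g) = (-16 - 5*g)*g = g*(-16 - 5*g))
h = 720 (h = (108 + 132)*((1/2)*6) = 240*3 = 720)
h/q(229) = 720/((-1*229*(16 + 5*229))) = 720/((-1*229*(16 + 1145))) = 720/((-1*229*1161)) = 720/(-265869) = 720*(-1/265869) = -80/29541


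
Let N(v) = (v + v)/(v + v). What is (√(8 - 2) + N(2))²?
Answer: (1 + √6)² ≈ 11.899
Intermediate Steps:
N(v) = 1 (N(v) = (2*v)/((2*v)) = (2*v)*(1/(2*v)) = 1)
(√(8 - 2) + N(2))² = (√(8 - 2) + 1)² = (√6 + 1)² = (1 + √6)²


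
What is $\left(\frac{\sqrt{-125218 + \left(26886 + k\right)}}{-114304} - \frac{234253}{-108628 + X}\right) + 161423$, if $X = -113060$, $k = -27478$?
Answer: $\frac{35785776277}{221688} - \frac{i \sqrt{125810}}{114304} \approx 1.6142 \cdot 10^{5} - 0.0031031 i$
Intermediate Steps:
$\left(\frac{\sqrt{-125218 + \left(26886 + k\right)}}{-114304} - \frac{234253}{-108628 + X}\right) + 161423 = \left(\frac{\sqrt{-125218 + \left(26886 - 27478\right)}}{-114304} - \frac{234253}{-108628 - 113060}\right) + 161423 = \left(\sqrt{-125218 - 592} \left(- \frac{1}{114304}\right) - \frac{234253}{-221688}\right) + 161423 = \left(\sqrt{-125810} \left(- \frac{1}{114304}\right) - - \frac{234253}{221688}\right) + 161423 = \left(i \sqrt{125810} \left(- \frac{1}{114304}\right) + \frac{234253}{221688}\right) + 161423 = \left(- \frac{i \sqrt{125810}}{114304} + \frac{234253}{221688}\right) + 161423 = \left(\frac{234253}{221688} - \frac{i \sqrt{125810}}{114304}\right) + 161423 = \frac{35785776277}{221688} - \frac{i \sqrt{125810}}{114304}$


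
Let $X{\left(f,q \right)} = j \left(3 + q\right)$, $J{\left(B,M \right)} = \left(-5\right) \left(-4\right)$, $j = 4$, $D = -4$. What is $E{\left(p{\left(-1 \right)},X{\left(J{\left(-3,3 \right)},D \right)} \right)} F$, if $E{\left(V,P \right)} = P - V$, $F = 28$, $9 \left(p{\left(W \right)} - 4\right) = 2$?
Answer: $- \frac{2072}{9} \approx -230.22$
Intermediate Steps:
$p{\left(W \right)} = \frac{38}{9}$ ($p{\left(W \right)} = 4 + \frac{1}{9} \cdot 2 = 4 + \frac{2}{9} = \frac{38}{9}$)
$J{\left(B,M \right)} = 20$
$X{\left(f,q \right)} = 12 + 4 q$ ($X{\left(f,q \right)} = 4 \left(3 + q\right) = 12 + 4 q$)
$E{\left(p{\left(-1 \right)},X{\left(J{\left(-3,3 \right)},D \right)} \right)} F = \left(\left(12 + 4 \left(-4\right)\right) - \frac{38}{9}\right) 28 = \left(\left(12 - 16\right) - \frac{38}{9}\right) 28 = \left(-4 - \frac{38}{9}\right) 28 = \left(- \frac{74}{9}\right) 28 = - \frac{2072}{9}$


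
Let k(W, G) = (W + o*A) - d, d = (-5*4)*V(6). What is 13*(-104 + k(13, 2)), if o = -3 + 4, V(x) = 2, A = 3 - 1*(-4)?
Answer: -572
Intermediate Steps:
A = 7 (A = 3 + 4 = 7)
o = 1
d = -40 (d = -5*4*2 = -20*2 = -40)
k(W, G) = 47 + W (k(W, G) = (W + 1*7) - 1*(-40) = (W + 7) + 40 = (7 + W) + 40 = 47 + W)
13*(-104 + k(13, 2)) = 13*(-104 + (47 + 13)) = 13*(-104 + 60) = 13*(-44) = -572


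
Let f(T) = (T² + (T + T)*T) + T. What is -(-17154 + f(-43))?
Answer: 11650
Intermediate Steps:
f(T) = T + 3*T² (f(T) = (T² + (2*T)*T) + T = (T² + 2*T²) + T = 3*T² + T = T + 3*T²)
-(-17154 + f(-43)) = -(-17154 - 43*(1 + 3*(-43))) = -(-17154 - 43*(1 - 129)) = -(-17154 - 43*(-128)) = -(-17154 + 5504) = -1*(-11650) = 11650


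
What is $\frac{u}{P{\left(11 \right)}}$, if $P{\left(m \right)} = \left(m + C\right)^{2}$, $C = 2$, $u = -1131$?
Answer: $- \frac{87}{13} \approx -6.6923$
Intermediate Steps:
$P{\left(m \right)} = \left(2 + m\right)^{2}$ ($P{\left(m \right)} = \left(m + 2\right)^{2} = \left(2 + m\right)^{2}$)
$\frac{u}{P{\left(11 \right)}} = - \frac{1131}{\left(2 + 11\right)^{2}} = - \frac{1131}{13^{2}} = - \frac{1131}{169} = \left(-1131\right) \frac{1}{169} = - \frac{87}{13}$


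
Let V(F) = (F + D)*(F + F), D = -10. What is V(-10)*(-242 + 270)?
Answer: 11200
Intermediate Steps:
V(F) = 2*F*(-10 + F) (V(F) = (F - 10)*(F + F) = (-10 + F)*(2*F) = 2*F*(-10 + F))
V(-10)*(-242 + 270) = (2*(-10)*(-10 - 10))*(-242 + 270) = (2*(-10)*(-20))*28 = 400*28 = 11200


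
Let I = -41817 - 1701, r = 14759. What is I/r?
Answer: -43518/14759 ≈ -2.9486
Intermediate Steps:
I = -43518
I/r = -43518/14759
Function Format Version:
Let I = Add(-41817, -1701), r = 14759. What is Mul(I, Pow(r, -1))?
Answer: Rational(-43518, 14759) ≈ -2.9486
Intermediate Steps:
I = -43518
Mul(I, Pow(r, -1)) = Mul(-43518, Pow(14759, -1)) = Mul(-43518, Rational(1, 14759)) = Rational(-43518, 14759)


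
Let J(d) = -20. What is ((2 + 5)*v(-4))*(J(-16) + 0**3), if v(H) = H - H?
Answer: 0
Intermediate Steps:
v(H) = 0
((2 + 5)*v(-4))*(J(-16) + 0**3) = ((2 + 5)*0)*(-20 + 0**3) = (7*0)*(-20 + 0) = 0*(-20) = 0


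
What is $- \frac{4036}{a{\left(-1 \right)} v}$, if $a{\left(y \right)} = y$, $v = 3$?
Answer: $\frac{4036}{3} \approx 1345.3$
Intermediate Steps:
$- \frac{4036}{a{\left(-1 \right)} v} = - \frac{4036}{\left(-1\right) 3} = - \frac{4036}{-3} = \left(-4036\right) \left(- \frac{1}{3}\right) = \frac{4036}{3}$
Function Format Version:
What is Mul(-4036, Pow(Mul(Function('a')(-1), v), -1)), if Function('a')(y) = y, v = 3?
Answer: Rational(4036, 3) ≈ 1345.3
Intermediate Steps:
Mul(-4036, Pow(Mul(Function('a')(-1), v), -1)) = Mul(-4036, Pow(Mul(-1, 3), -1)) = Mul(-4036, Pow(-3, -1)) = Mul(-4036, Rational(-1, 3)) = Rational(4036, 3)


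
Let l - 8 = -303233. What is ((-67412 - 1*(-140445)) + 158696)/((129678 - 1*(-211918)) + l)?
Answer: 231729/38371 ≈ 6.0392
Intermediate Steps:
l = -303225 (l = 8 - 303233 = -303225)
((-67412 - 1*(-140445)) + 158696)/((129678 - 1*(-211918)) + l) = ((-67412 - 1*(-140445)) + 158696)/((129678 - 1*(-211918)) - 303225) = ((-67412 + 140445) + 158696)/((129678 + 211918) - 303225) = (73033 + 158696)/(341596 - 303225) = 231729/38371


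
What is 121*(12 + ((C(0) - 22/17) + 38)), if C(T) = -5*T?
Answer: 100188/17 ≈ 5893.4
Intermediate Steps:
121*(12 + ((C(0) - 22/17) + 38)) = 121*(12 + ((-5*0 - 22/17) + 38)) = 121*(12 + ((0 - 22*1/17) + 38)) = 121*(12 + ((0 - 22/17) + 38)) = 121*(12 + (-22/17 + 38)) = 121*(12 + 624/17) = 121*(828/17) = 100188/17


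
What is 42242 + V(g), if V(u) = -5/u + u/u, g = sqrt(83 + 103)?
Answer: 42243 - 5*sqrt(186)/186 ≈ 42243.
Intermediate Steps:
g = sqrt(186) ≈ 13.638
V(u) = 1 - 5/u (V(u) = -5/u + 1 = 1 - 5/u)
42242 + V(g) = 42242 + (-5 + sqrt(186))/(sqrt(186)) = 42242 + (sqrt(186)/186)*(-5 + sqrt(186)) = 42242 + sqrt(186)*(-5 + sqrt(186))/186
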